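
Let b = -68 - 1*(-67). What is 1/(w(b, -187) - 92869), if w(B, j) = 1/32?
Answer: -32/2971807 ≈ -1.0768e-5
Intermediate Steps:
b = -1 (b = -68 + 67 = -1)
w(B, j) = 1/32
1/(w(b, -187) - 92869) = 1/(1/32 - 92869) = 1/(-2971807/32) = -32/2971807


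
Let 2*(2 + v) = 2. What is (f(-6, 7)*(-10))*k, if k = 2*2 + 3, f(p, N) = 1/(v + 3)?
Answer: -35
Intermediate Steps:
v = -1 (v = -2 + (1/2)*2 = -2 + 1 = -1)
f(p, N) = 1/2 (f(p, N) = 1/(-1 + 3) = 1/2)
k = 7 (k = 4 + 3 = 7)
(f(-6, 7)*(-10))*k = ((1/2)*(-10))*7 = -5*7 = -35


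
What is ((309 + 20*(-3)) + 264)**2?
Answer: 263169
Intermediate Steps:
((309 + 20*(-3)) + 264)**2 = ((309 - 60) + 264)**2 = (249 + 264)**2 = 513**2 = 263169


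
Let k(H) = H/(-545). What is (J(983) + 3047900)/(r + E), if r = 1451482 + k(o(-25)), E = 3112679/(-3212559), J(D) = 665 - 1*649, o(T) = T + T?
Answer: 1067285487497796/508263593149321 ≈ 2.0999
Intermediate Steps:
o(T) = 2*T
k(H) = -H/545 (k(H) = H*(-1/545) = -H/545)
J(D) = 16 (J(D) = 665 - 649 = 16)
E = -3112679/3212559 (E = 3112679*(-1/3212559) = -3112679/3212559 ≈ -0.96891)
r = 158211548/109 (r = 1451482 - 2*(-25)/545 = 1451482 - 1/545*(-50) = 1451482 + 10/109 = 158211548/109 ≈ 1.4515e+6)
(J(983) + 3047900)/(r + E) = (16 + 3047900)/(158211548/109 - 3112679/3212559) = 3047916/(508263593149321/350168931) = 3047916*(350168931/508263593149321) = 1067285487497796/508263593149321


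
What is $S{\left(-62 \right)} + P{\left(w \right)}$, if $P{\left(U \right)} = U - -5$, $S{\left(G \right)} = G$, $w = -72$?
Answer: $-129$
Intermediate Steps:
$P{\left(U \right)} = 5 + U$ ($P{\left(U \right)} = U + 5 = 5 + U$)
$S{\left(-62 \right)} + P{\left(w \right)} = -62 + \left(5 - 72\right) = -62 - 67 = -129$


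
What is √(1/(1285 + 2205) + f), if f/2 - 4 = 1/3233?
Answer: √1018594637006410/11283170 ≈ 2.8286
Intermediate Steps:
f = 25866/3233 (f = 8 + 2/3233 = 25866/3233 ≈ 8.0006)
√(1/(1285 + 2205) + f) = √(1/(1285 + 2205) + 25866/3233) = √(1/3490 + 25866/3233) = √(90275573/11283170) = √1018594637006410/11283170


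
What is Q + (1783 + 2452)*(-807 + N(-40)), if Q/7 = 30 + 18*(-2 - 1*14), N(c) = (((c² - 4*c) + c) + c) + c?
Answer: 3525949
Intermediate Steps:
N(c) = c² - c (N(c) = ((c² - 3*c) + c) + c = (c² - 2*c) + c = c² - c)
Q = -1806 (Q = 7*(30 + 18*(-2 - 1*14)) = 7*(30 + 18*(-2 - 14)) = 7*(30 + 18*(-16)) = 7*(30 - 288) = 7*(-258) = -1806)
Q + (1783 + 2452)*(-807 + N(-40)) = -1806 + (1783 + 2452)*(-807 - 40*(-1 - 40)) = -1806 + 4235*(-807 - 40*(-41)) = -1806 + 4235*(-807 + 1640) = -1806 + 4235*833 = -1806 + 3527755 = 3525949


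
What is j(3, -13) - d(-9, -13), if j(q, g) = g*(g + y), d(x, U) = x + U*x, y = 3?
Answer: 22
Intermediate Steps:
j(q, g) = g*(3 + g) (j(q, g) = g*(g + 3) = g*(3 + g))
j(3, -13) - d(-9, -13) = -13*(3 - 13) - (-9)*(1 - 13) = -13*(-10) - (-9)*(-12) = 130 - 1*108 = 130 - 108 = 22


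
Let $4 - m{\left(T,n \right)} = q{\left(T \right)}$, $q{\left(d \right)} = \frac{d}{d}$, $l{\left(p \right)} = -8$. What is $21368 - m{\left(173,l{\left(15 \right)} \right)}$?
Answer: $21365$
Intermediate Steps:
$q{\left(d \right)} = 1$
$m{\left(T,n \right)} = 3$ ($m{\left(T,n \right)} = 4 - 1 = 3$)
$21368 - m{\left(173,l{\left(15 \right)} \right)} = 21368 - 3 = 21365$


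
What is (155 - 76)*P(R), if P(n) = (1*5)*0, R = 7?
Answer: 0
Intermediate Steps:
P(n) = 0 (P(n) = 5*0 = 0)
(155 - 76)*P(R) = (155 - 76)*0 = 79*0 = 0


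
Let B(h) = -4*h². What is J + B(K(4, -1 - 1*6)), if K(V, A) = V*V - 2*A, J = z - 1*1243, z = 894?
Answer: -3949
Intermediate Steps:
J = -349 (J = 894 - 1*1243 = 894 - 1243 = -349)
K(V, A) = V² - 2*A
J + B(K(4, -1 - 1*6)) = -349 - 4*(4² - 2*(-1 - 1*6))² = -349 - 4*(16 - 2*(-1 - 6))² = -349 - 4*(16 - 2*(-7))² = -349 - 4*(16 + 14)² = -349 - 4*30² = -349 - 4*900 = -349 - 3600 = -3949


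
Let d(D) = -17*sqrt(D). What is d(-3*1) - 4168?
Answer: -4168 - 17*I*sqrt(3) ≈ -4168.0 - 29.445*I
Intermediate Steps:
d(-3*1) - 4168 = -17*I*sqrt(3) - 4168 = -4168 - 17*I*sqrt(3)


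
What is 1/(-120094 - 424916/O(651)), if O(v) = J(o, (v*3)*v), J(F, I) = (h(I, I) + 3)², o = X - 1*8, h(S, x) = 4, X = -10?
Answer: -49/6309522 ≈ -7.7660e-6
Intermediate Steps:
o = -18 (o = -10 - 1*8 = -10 - 8 = -18)
J(F, I) = 49 (J(F, I) = (4 + 3)² = 7² = 49)
O(v) = 49
1/(-120094 - 424916/O(651)) = 1/(-120094 - 424916/49) = 1/(-6309522/49) = -49/6309522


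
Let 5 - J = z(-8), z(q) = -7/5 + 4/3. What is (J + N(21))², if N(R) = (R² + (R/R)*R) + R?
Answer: 53597041/225 ≈ 2.3821e+5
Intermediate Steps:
z(q) = -1/15 (z(q) = -7*⅕ + 4*(⅓) = -7/5 + 4/3 = -1/15)
N(R) = R² + 2*R (N(R) = (R² + 1*R) + R = (R² + R) + R = (R + R²) + R = R² + 2*R)
J = 76/15 (J = 5 - 1*(-1/15) = 5 + 1/15 = 76/15 ≈ 5.0667)
(J + N(21))² = (76/15 + 21*(2 + 21))² = (76/15 + 21*23)² = (76/15 + 483)² = (7321/15)² = 53597041/225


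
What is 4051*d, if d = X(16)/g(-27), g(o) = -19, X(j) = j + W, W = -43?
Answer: 109377/19 ≈ 5756.7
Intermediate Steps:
X(j) = -43 + j (X(j) = j - 43 = -43 + j)
d = 27/19 (d = (-43 + 16)/(-19) = -27*(-1/19) = 27/19 ≈ 1.4211)
4051*d = 4051*(27/19) = 109377/19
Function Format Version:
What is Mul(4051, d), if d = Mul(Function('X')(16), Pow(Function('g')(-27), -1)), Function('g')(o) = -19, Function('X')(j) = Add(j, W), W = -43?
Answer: Rational(109377, 19) ≈ 5756.7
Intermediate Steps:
Function('X')(j) = Add(-43, j) (Function('X')(j) = Add(j, -43) = Add(-43, j))
d = Rational(27, 19) (d = Mul(Add(-43, 16), Pow(-19, -1)) = Mul(-27, Rational(-1, 19)) = Rational(27, 19) ≈ 1.4211)
Mul(4051, d) = Mul(4051, Rational(27, 19)) = Rational(109377, 19)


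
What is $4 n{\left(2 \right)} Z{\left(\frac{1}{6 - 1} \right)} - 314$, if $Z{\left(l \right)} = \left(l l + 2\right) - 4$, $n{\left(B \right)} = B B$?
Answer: $- \frac{8634}{25} \approx -345.36$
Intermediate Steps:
$n{\left(B \right)} = B^{2}$
$Z{\left(l \right)} = -2 + l^{2}$ ($Z{\left(l \right)} = \left(l^{2} + 2\right) - 4 = \left(2 + l^{2}\right) - 4 = -2 + l^{2}$)
$4 n{\left(2 \right)} Z{\left(\frac{1}{6 - 1} \right)} - 314 = 4 \cdot 2^{2} \left(-2 + \left(\frac{1}{6 - 1}\right)^{2}\right) - 314 = 4 \cdot 4 \left(-2 + \left(\frac{1}{5}\right)^{2}\right) - 314 = 16 \left(-2 + \left(\frac{1}{5}\right)^{2}\right) - 314 = 16 \left(-2 + \frac{1}{25}\right) - 314 = 16 \left(- \frac{49}{25}\right) - 314 = - \frac{784}{25} - 314 = - \frac{8634}{25}$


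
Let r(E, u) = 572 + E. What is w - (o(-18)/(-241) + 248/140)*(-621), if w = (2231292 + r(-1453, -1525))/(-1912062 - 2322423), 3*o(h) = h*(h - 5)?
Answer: 5314371046787/7143576195 ≈ 743.94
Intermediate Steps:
o(h) = h*(-5 + h)/3 (o(h) = (h*(h - 5))/3 = (h*(-5 + h))/3 = h*(-5 + h)/3)
w = -2230411/4234485 (w = (2231292 + (572 - 1453))/(-1912062 - 2322423) = (2231292 - 881)/(-4234485) = 2230411*(-1/4234485) = -2230411/4234485 ≈ -0.52673)
w - (o(-18)/(-241) + 248/140)*(-621) = -2230411/4234485 - (((⅓)*(-18)*(-5 - 18))/(-241) + 248/140)*(-621) = -2230411/4234485 - (((⅓)*(-18)*(-23))*(-1/241) + 248*(1/140))*(-621) = -2230411/4234485 - (138*(-1/241) + 62/35)*(-621) = -2230411/4234485 - (-138/241 + 62/35)*(-621) = -2230411/4234485 - 10112*(-621)/8435 = -2230411/4234485 - 1*(-6279552/8435) = -2230411/4234485 + 6279552/8435 = 5314371046787/7143576195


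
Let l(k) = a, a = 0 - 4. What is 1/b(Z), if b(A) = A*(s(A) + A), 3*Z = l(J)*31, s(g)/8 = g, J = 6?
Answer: 1/15376 ≈ 6.5036e-5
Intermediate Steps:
s(g) = 8*g
a = -4
l(k) = -4
Z = -124/3 (Z = (-4*31)/3 = (1/3)*(-124) = -124/3 ≈ -41.333)
b(A) = 9*A**2 (b(A) = A*(8*A + A) = A*(9*A) = 9*A**2)
1/b(Z) = 1/(9*(-124/3)**2) = 1/(9*(15376/9)) = 1/15376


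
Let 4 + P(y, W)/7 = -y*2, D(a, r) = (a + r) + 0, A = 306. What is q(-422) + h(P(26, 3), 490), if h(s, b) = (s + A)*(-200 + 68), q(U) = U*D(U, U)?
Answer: 367520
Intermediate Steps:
D(a, r) = a + r
P(y, W) = -28 - 14*y (P(y, W) = -28 + 7*(-y*2) = -28 + 7*(-2*y) = -28 - 14*y)
q(U) = 2*U² (q(U) = U*(U + U) = U*(2*U) = 2*U²)
h(s, b) = -40392 - 132*s (h(s, b) = (s + 306)*(-200 + 68) = (306 + s)*(-132) = -40392 - 132*s)
q(-422) + h(P(26, 3), 490) = 2*(-422)² + (-40392 - 132*(-28 - 14*26)) = 2*178084 + (-40392 - 132*(-28 - 364)) = 356168 + (-40392 - 132*(-392)) = 356168 + (-40392 + 51744) = 356168 + 11352 = 367520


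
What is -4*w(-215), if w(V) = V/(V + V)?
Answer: -2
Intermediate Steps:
w(V) = ½ (w(V) = V/((2*V)) = V*(1/(2*V)) = ½)
-4*w(-215) = -4*½ = -2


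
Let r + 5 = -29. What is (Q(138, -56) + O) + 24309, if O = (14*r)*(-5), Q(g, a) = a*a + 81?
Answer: 29906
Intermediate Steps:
r = -34 (r = -5 - 29 = -34)
Q(g, a) = 81 + a**2 (Q(g, a) = a**2 + 81 = 81 + a**2)
O = 2380 (O = (14*(-34))*(-5) = -476*(-5) = 2380)
(Q(138, -56) + O) + 24309 = ((81 + (-56)**2) + 2380) + 24309 = ((81 + 3136) + 2380) + 24309 = (3217 + 2380) + 24309 = 5597 + 24309 = 29906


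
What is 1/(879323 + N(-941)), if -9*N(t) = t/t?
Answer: 9/7913906 ≈ 1.1372e-6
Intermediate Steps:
N(t) = -⅑ (N(t) = -t/(9*t) = -⅑*1 = -⅑)
1/(879323 + N(-941)) = 1/(879323 - ⅑) = 1/(7913906/9) = 9/7913906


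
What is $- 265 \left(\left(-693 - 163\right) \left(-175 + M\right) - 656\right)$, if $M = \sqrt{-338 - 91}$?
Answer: $-39523160 + 226840 i \sqrt{429} \approx -3.9523 \cdot 10^{7} + 4.6984 \cdot 10^{6} i$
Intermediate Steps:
$M = i \sqrt{429}$ ($M = \sqrt{-429} = i \sqrt{429} \approx 20.712 i$)
$- 265 \left(\left(-693 - 163\right) \left(-175 + M\right) - 656\right) = - 265 \left(\left(-693 - 163\right) \left(-175 + i \sqrt{429}\right) - 656\right) = - 265 \left(- 856 \left(-175 + i \sqrt{429}\right) - 656\right) = - 265 \left(\left(149800 - 856 i \sqrt{429}\right) - 656\right) = - 265 \left(149144 - 856 i \sqrt{429}\right) = -39523160 + 226840 i \sqrt{429}$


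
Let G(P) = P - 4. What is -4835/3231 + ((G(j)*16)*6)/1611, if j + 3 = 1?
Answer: -1072249/578349 ≈ -1.8540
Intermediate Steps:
j = -2 (j = -3 + 1 = -2)
G(P) = -4 + P
-4835/3231 + ((G(j)*16)*6)/1611 = -4835/3231 + (((-4 - 2)*16)*6)/1611 = -4835*1/3231 + (-6*16*6)*(1/1611) = -4835/3231 - 96*6*(1/1611) = -4835/3231 - 576*1/1611 = -4835/3231 - 64/179 = -1072249/578349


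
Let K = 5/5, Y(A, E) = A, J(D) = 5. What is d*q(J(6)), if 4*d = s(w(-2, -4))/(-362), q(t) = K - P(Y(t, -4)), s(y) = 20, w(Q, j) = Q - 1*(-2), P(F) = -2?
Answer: -15/362 ≈ -0.041436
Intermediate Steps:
K = 1 (K = 5*(⅕) = 1)
w(Q, j) = 2 + Q (w(Q, j) = Q + 2 = 2 + Q)
q(t) = 3 (q(t) = 1 - 1*(-2) = 1 + 2 = 3)
d = -5/362 (d = (20/(-362))/4 = (20*(-1/362))/4 = (¼)*(-10/181) = -5/362 ≈ -0.013812)
d*q(J(6)) = -5/362*3 = -15/362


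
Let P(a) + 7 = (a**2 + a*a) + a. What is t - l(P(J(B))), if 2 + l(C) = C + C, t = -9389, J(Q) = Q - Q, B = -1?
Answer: -9373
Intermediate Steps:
J(Q) = 0
P(a) = -7 + a + 2*a**2 (P(a) = -7 + ((a**2 + a*a) + a) = -7 + ((a**2 + a**2) + a) = -7 + (2*a**2 + a) = -7 + (a + 2*a**2) = -7 + a + 2*a**2)
l(C) = -2 + 2*C (l(C) = -2 + (C + C) = -2 + 2*C)
t - l(P(J(B))) = -9389 - (-2 + 2*(-7 + 0 + 2*0**2)) = -9389 - (-2 + 2*(-7 + 0 + 2*0)) = -9389 - (-2 + 2*(-7 + 0 + 0)) = -9389 - (-2 + 2*(-7)) = -9389 - (-2 - 14) = -9389 - 1*(-16) = -9389 + 16 = -9373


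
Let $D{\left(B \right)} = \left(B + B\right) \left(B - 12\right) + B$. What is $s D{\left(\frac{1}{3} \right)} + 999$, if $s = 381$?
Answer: $- \frac{5512}{3} \approx -1837.3$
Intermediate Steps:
$D{\left(B \right)} = B + 2 B \left(-12 + B\right)$ ($D{\left(B \right)} = 2 B \left(-12 + B\right) + B = B + 2 B \left(-12 + B\right)$)
$s D{\left(\frac{1}{3} \right)} + 999 = 381 \frac{-23 + \frac{2}{3}}{3} + 999 = 381 \cdot \frac{1}{3} \left(- \frac{67}{3}\right) + 999 = 381 \left(- \frac{67}{9}\right) + 999 = - \frac{8509}{3} + 999 = - \frac{5512}{3}$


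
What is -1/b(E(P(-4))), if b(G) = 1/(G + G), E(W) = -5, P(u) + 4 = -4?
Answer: 10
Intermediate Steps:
P(u) = -8 (P(u) = -4 - 4 = -8)
b(G) = 1/(2*G)
-1/b(E(P(-4))) = -1/((1/2)/(-5)) = -1/((1/2)*(-1/5)) = -1/(-1/10) = -1*(-10) = 10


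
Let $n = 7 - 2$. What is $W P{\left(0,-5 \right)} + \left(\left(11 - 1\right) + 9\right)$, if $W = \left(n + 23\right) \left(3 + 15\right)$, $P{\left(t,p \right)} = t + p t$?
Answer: $19$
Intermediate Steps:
$n = 5$
$W = 504$ ($W = \left(5 + 23\right) \left(3 + 15\right) = 28 \cdot 18 = 504$)
$W P{\left(0,-5 \right)} + \left(\left(11 - 1\right) + 9\right) = 504 \cdot 0 \left(1 - 5\right) + \left(\left(11 - 1\right) + 9\right) = 504 \cdot 0 \left(-4\right) + \left(10 + 9\right) = 504 \cdot 0 + 19 = 0 + 19 = 19$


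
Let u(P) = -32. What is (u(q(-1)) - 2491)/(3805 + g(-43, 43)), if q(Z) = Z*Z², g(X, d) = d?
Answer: -2523/3848 ≈ -0.65567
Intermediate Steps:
q(Z) = Z³
(u(q(-1)) - 2491)/(3805 + g(-43, 43)) = (-32 - 2491)/(3805 + 43) = -2523/3848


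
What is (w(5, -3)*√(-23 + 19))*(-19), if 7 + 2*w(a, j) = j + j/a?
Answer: 1007*I/5 ≈ 201.4*I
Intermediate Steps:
w(a, j) = -7/2 + j/2 + j/(2*a) (w(a, j) = -7/2 + (j + j/a)/2 = -7/2 + (j/2 + j/(2*a)) = -7/2 + j/2 + j/(2*a))
(w(5, -3)*√(-23 + 19))*(-19) = (((½)*(-3 + 5*(-7 - 3))/5)*√(-23 + 19))*(-19) = (((½)*(⅕)*(-3 + 5*(-10)))*√(-4))*(-19) = (((½)*(⅕)*(-3 - 50))*(2*I))*(-19) = (((½)*(⅕)*(-53))*(2*I))*(-19) = -53*I/5*(-19) = 1007*I/5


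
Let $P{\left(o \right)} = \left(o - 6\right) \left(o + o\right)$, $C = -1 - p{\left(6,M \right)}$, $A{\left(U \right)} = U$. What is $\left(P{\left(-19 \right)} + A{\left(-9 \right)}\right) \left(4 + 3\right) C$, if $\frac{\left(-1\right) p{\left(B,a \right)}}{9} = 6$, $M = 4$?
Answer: $349111$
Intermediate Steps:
$p{\left(B,a \right)} = -54$ ($p{\left(B,a \right)} = \left(-9\right) 6 = -54$)
$C = 53$ ($C = -1 - -54 = -1 + 54 = 53$)
$P{\left(o \right)} = 2 o \left(-6 + o\right)$ ($P{\left(o \right)} = \left(-6 + o\right) 2 o = 2 o \left(-6 + o\right)$)
$\left(P{\left(-19 \right)} + A{\left(-9 \right)}\right) \left(4 + 3\right) C = \left(2 \left(-19\right) \left(-6 - 19\right) - 9\right) \left(4 + 3\right) 53 = \left(2 \left(-19\right) \left(-25\right) - 9\right) 7 \cdot 53 = \left(950 - 9\right) 371 = 941 \cdot 371 = 349111$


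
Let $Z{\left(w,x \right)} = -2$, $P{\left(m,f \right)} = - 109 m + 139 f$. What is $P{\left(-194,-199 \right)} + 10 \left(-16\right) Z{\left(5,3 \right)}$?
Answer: $-6195$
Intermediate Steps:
$P{\left(-194,-199 \right)} + 10 \left(-16\right) Z{\left(5,3 \right)} = \left(\left(-109\right) \left(-194\right) + 139 \left(-199\right)\right) + 10 \left(-16\right) \left(-2\right) = \left(21146 - 27661\right) - -320 = -6515 + 320 = -6195$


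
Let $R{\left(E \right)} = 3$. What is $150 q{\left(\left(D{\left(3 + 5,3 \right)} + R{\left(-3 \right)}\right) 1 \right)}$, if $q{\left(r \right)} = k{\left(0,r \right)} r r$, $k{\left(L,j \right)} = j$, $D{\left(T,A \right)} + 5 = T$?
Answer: $32400$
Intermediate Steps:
$D{\left(T,A \right)} = -5 + T$
$q{\left(r \right)} = r^{3}$ ($q{\left(r \right)} = r r r = r^{2} r = r^{3}$)
$150 q{\left(\left(D{\left(3 + 5,3 \right)} + R{\left(-3 \right)}\right) 1 \right)} = 150 \left(\left(\left(-5 + \left(3 + 5\right)\right) + 3\right) 1\right)^{3} = 150 \left(\left(\left(-5 + 8\right) + 3\right) 1\right)^{3} = 150 \left(\left(3 + 3\right) 1\right)^{3} = 150 \left(6 \cdot 1\right)^{3} = 150 \cdot 6^{3} = 150 \cdot 216 = 32400$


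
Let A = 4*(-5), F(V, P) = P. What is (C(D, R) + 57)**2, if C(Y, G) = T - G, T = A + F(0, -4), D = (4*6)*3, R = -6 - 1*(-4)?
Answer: 1225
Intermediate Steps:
R = -2 (R = -6 + 4 = -2)
D = 72 (D = 24*3 = 72)
A = -20
T = -24 (T = -20 - 4 = -24)
C(Y, G) = -24 - G
(C(D, R) + 57)**2 = ((-24 - 1*(-2)) + 57)**2 = ((-24 + 2) + 57)**2 = (-22 + 57)**2 = 35**2 = 1225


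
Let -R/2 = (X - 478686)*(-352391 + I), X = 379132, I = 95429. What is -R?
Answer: 51163189896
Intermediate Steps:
R = -51163189896 (R = -2*(379132 - 478686)*(-352391 + 95429) = -(-199108)*(-256962) = -2*25581594948 = -51163189896)
-R = -1*(-51163189896) = 51163189896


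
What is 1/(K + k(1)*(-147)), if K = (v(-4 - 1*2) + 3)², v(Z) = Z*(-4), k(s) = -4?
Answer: 1/1317 ≈ 0.00075930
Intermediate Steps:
v(Z) = -4*Z
K = 729 (K = (-4*(-4 - 1*2) + 3)² = (-4*(-4 - 2) + 3)² = (-4*(-6) + 3)² = (24 + 3)² = 27² = 729)
1/(K + k(1)*(-147)) = 1/(729 - 4*(-147)) = 1/(729 + 588) = 1/1317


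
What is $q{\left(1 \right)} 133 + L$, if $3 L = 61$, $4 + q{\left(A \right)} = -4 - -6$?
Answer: $- \frac{737}{3} \approx -245.67$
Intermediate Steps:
$q{\left(A \right)} = -2$ ($q{\left(A \right)} = -4 - -2 = -4 + \left(-4 + 6\right) = -4 + 2 = -2$)
$L = \frac{61}{3}$ ($L = \frac{1}{3} \cdot 61 = \frac{61}{3} \approx 20.333$)
$q{\left(1 \right)} 133 + L = \left(-2\right) 133 + \frac{61}{3} = -266 + \frac{61}{3} = - \frac{737}{3}$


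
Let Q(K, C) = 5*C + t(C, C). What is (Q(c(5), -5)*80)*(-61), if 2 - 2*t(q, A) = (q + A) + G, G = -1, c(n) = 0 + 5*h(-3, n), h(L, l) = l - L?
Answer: 90280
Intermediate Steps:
c(n) = 15 + 5*n (c(n) = 0 + 5*(n - 1*(-3)) = 0 + 5*(n + 3) = 0 + 5*(3 + n) = 0 + (15 + 5*n) = 15 + 5*n)
t(q, A) = 3/2 - A/2 - q/2 (t(q, A) = 1 - ((q + A) - 1)/2 = 1 - ((A + q) - 1)/2 = 1 - (-1 + A + q)/2 = 1 + (½ - A/2 - q/2) = 3/2 - A/2 - q/2)
Q(K, C) = 3/2 + 4*C (Q(K, C) = 5*C + (3/2 - C/2 - C/2) = 5*C + (3/2 - C) = 3/2 + 4*C)
(Q(c(5), -5)*80)*(-61) = ((3/2 + 4*(-5))*80)*(-61) = ((3/2 - 20)*80)*(-61) = -37/2*80*(-61) = -1480*(-61) = 90280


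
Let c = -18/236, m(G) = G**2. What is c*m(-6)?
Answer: -162/59 ≈ -2.7458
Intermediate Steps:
c = -9/118 (c = -18*1/236 = -9/118 ≈ -0.076271)
c*m(-6) = -9/118*(-6)**2 = -9/118*36 = -162/59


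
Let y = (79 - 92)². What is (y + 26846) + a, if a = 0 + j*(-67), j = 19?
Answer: 25742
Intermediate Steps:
y = 169 (y = (-13)² = 169)
a = -1273 (a = 0 + 19*(-67) = 0 - 1273 = -1273)
(y + 26846) + a = (169 + 26846) - 1273 = 27015 - 1273 = 25742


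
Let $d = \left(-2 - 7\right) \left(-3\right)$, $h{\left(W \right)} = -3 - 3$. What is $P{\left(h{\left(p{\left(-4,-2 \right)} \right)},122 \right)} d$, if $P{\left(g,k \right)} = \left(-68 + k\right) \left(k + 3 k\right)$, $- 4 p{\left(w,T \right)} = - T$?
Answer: $711504$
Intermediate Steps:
$p{\left(w,T \right)} = \frac{T}{4}$ ($p{\left(w,T \right)} = - \frac{\left(-1\right) T}{4} = \frac{T}{4}$)
$h{\left(W \right)} = -6$
$P{\left(g,k \right)} = 4 k \left(-68 + k\right)$ ($P{\left(g,k \right)} = \left(-68 + k\right) 4 k = 4 k \left(-68 + k\right)$)
$d = 27$ ($d = \left(-2 - 7\right) \left(-3\right) = \left(-9\right) \left(-3\right) = 27$)
$P{\left(h{\left(p{\left(-4,-2 \right)} \right)},122 \right)} d = 4 \cdot 122 \left(-68 + 122\right) 27 = 4 \cdot 122 \cdot 54 \cdot 27 = 26352 \cdot 27 = 711504$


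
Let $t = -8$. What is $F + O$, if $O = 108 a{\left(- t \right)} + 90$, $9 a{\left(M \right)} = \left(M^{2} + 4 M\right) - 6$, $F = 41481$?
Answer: $42651$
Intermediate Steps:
$a{\left(M \right)} = - \frac{2}{3} + \frac{M^{2}}{9} + \frac{4 M}{9}$ ($a{\left(M \right)} = \frac{\left(M^{2} + 4 M\right) - 6}{9} = \frac{-6 + M^{2} + 4 M}{9} = - \frac{2}{3} + \frac{M^{2}}{9} + \frac{4 M}{9}$)
$O = 1170$ ($O = 108 \left(- \frac{2}{3} + \frac{\left(\left(-1\right) \left(-8\right)\right)^{2}}{9} + \frac{4 \left(\left(-1\right) \left(-8\right)\right)}{9}\right) + 90 = 108 \left(- \frac{2}{3} + \frac{8^{2}}{9} + \frac{4}{9} \cdot 8\right) + 90 = 108 \left(- \frac{2}{3} + \frac{1}{9} \cdot 64 + \frac{32}{9}\right) + 90 = 108 \left(- \frac{2}{3} + \frac{64}{9} + \frac{32}{9}\right) + 90 = 108 \cdot 10 + 90 = 1080 + 90 = 1170$)
$F + O = 41481 + 1170 = 42651$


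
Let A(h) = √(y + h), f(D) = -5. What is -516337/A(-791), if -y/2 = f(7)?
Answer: 516337*I*√781/781 ≈ 18476.0*I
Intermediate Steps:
y = 10 (y = -2*(-5) = 10)
A(h) = √(10 + h)
-516337/A(-791) = -516337/√(10 - 791) = -516337*(-I*√781/781) = -(-516337)*I*√781/781 = 516337*I*√781/781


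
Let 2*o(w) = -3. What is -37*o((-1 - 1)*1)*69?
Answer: 7659/2 ≈ 3829.5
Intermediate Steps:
o(w) = -3/2 (o(w) = (½)*(-3) = -3/2)
-37*o((-1 - 1)*1)*69 = -37*(-3/2)*69 = (111/2)*69 = 7659/2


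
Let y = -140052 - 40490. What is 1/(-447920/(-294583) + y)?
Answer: -294583/53184156066 ≈ -5.5389e-6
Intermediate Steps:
y = -180542
1/(-447920/(-294583) + y) = 1/(-447920/(-294583) - 180542) = 1/(-447920*(-1/294583) - 180542) = 1/(447920/294583 - 180542) = 1/(-53184156066/294583) = -294583/53184156066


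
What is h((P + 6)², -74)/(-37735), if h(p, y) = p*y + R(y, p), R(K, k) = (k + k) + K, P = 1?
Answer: 3602/37735 ≈ 0.095455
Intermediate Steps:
R(K, k) = K + 2*k (R(K, k) = 2*k + K = K + 2*k)
h(p, y) = y + 2*p + p*y (h(p, y) = p*y + (y + 2*p) = y + 2*p + p*y)
h((P + 6)², -74)/(-37735) = (-74 + 2*(1 + 6)² + (1 + 6)²*(-74))/(-37735) = (-74 + 2*7² + 7²*(-74))*(-1/37735) = (-74 + 2*49 + 49*(-74))*(-1/37735) = (-74 + 98 - 3626)*(-1/37735) = -3602*(-1/37735) = 3602/37735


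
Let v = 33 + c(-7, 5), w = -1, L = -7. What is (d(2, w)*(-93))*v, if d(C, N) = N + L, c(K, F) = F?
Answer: 28272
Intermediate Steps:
d(C, N) = -7 + N (d(C, N) = N - 7 = -7 + N)
v = 38 (v = 33 + 5 = 38)
(d(2, w)*(-93))*v = ((-7 - 1)*(-93))*38 = -8*(-93)*38 = 744*38 = 28272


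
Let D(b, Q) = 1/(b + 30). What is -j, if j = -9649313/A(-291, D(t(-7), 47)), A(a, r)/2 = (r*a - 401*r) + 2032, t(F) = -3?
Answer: 260531451/108344 ≈ 2404.7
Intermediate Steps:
D(b, Q) = 1/(30 + b)
A(a, r) = 4064 - 802*r + 2*a*r (A(a, r) = 2*((r*a - 401*r) + 2032) = 2*((a*r - 401*r) + 2032) = 2*((-401*r + a*r) + 2032) = 2*(2032 - 401*r + a*r) = 4064 - 802*r + 2*a*r)
j = -260531451/108344 (j = -9649313/(4064 - 802/(30 - 3) + 2*(-291)/(30 - 3)) = -9649313/(4064 - 802/27 + 2*(-291)/27) = -9649313/(4064 - 802*1/27 + 2*(-291)*(1/27)) = -9649313/(4064 - 802/27 - 194/9) = -9649313/108344/27 = -9649313*27/108344 = -260531451/108344 ≈ -2404.7)
-j = -1*(-260531451/108344) = 260531451/108344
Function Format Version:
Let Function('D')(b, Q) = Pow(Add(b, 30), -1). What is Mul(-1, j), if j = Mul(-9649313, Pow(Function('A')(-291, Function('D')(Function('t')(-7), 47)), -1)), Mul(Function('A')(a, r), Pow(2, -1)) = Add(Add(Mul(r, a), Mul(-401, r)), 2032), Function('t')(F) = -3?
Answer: Rational(260531451, 108344) ≈ 2404.7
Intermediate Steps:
Function('D')(b, Q) = Pow(Add(30, b), -1)
Function('A')(a, r) = Add(4064, Mul(-802, r), Mul(2, a, r)) (Function('A')(a, r) = Mul(2, Add(Add(Mul(r, a), Mul(-401, r)), 2032)) = Mul(2, Add(Add(Mul(a, r), Mul(-401, r)), 2032)) = Mul(2, Add(Add(Mul(-401, r), Mul(a, r)), 2032)) = Mul(2, Add(2032, Mul(-401, r), Mul(a, r))) = Add(4064, Mul(-802, r), Mul(2, a, r)))
j = Rational(-260531451, 108344) (j = Mul(-9649313, Pow(Add(4064, Mul(-802, Pow(Add(30, -3), -1)), Mul(2, -291, Pow(Add(30, -3), -1))), -1)) = Mul(-9649313, Pow(Add(4064, Mul(-802, Pow(27, -1)), Mul(2, -291, Pow(27, -1))), -1)) = Mul(-9649313, Pow(Add(4064, Mul(-802, Rational(1, 27)), Mul(2, -291, Rational(1, 27))), -1)) = Mul(-9649313, Pow(Add(4064, Rational(-802, 27), Rational(-194, 9)), -1)) = Mul(-9649313, Pow(Rational(108344, 27), -1)) = Mul(-9649313, Rational(27, 108344)) = Rational(-260531451, 108344) ≈ -2404.7)
Mul(-1, j) = Mul(-1, Rational(-260531451, 108344)) = Rational(260531451, 108344)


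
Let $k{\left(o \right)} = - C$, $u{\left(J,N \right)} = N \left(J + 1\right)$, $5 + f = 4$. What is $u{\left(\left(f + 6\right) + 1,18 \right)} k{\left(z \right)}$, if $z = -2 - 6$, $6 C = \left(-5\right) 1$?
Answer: $105$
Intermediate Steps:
$f = -1$ ($f = -5 + 4 = -1$)
$u{\left(J,N \right)} = N \left(1 + J\right)$
$C = - \frac{5}{6}$ ($C = \frac{\left(-5\right) 1}{6} = \frac{1}{6} \left(-5\right) = - \frac{5}{6} \approx -0.83333$)
$z = -8$
$k{\left(o \right)} = \frac{5}{6}$ ($k{\left(o \right)} = \left(-1\right) \left(- \frac{5}{6}\right) = \frac{5}{6}$)
$u{\left(\left(f + 6\right) + 1,18 \right)} k{\left(z \right)} = 18 \left(1 + \left(\left(-1 + 6\right) + 1\right)\right) \frac{5}{6} = 18 \left(1 + \left(5 + 1\right)\right) \frac{5}{6} = 18 \left(1 + 6\right) \frac{5}{6} = 18 \cdot 7 \cdot \frac{5}{6} = 126 \cdot \frac{5}{6} = 105$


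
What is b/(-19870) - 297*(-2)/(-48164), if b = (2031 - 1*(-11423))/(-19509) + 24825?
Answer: -211697137/167791335 ≈ -1.2617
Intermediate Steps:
b = 69185353/2787 (b = (2031 + 11423)*(-1/19509) + 24825 = 13454*(-1/19509) + 24825 = -1922/2787 + 24825 = 69185353/2787 ≈ 24824.)
b/(-19870) - 297*(-2)/(-48164) = (69185353/2787)/(-19870) - 297*(-2)/(-48164) = (69185353/2787)*(-1/19870) + 594*(-1/48164) = -34819/27870 - 297/24082 = -211697137/167791335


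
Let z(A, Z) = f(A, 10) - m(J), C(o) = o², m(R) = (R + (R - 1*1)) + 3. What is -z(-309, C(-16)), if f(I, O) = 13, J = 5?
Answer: -1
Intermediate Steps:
m(R) = 2 + 2*R (m(R) = (R + (R - 1)) + 3 = (R + (-1 + R)) + 3 = (-1 + 2*R) + 3 = 2 + 2*R)
z(A, Z) = 1 (z(A, Z) = 13 - (2 + 2*5) = 13 - (2 + 10) = 13 - 1*12 = 13 - 12 = 1)
-z(-309, C(-16)) = -1*1 = -1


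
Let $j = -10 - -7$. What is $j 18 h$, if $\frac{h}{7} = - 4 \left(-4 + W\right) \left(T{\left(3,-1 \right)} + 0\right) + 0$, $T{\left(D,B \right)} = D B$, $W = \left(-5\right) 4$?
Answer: $108864$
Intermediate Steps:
$W = -20$
$j = -3$ ($j = -10 + 7 = -3$)
$T{\left(D,B \right)} = B D$
$h = -2016$ ($h = 7 \left(- 4 \left(-4 - 20\right) \left(\left(-1\right) 3 + 0\right) + 0\right) = 7 \left(- 4 \left(- 24 \left(-3 + 0\right)\right) + 0\right) = 7 \left(- 4 \left(\left(-24\right) \left(-3\right)\right) + 0\right) = 7 \left(\left(-4\right) 72 + 0\right) = 7 \left(-288 + 0\right) = 7 \left(-288\right) = -2016$)
$j 18 h = \left(-3\right) 18 \left(-2016\right) = \left(-54\right) \left(-2016\right) = 108864$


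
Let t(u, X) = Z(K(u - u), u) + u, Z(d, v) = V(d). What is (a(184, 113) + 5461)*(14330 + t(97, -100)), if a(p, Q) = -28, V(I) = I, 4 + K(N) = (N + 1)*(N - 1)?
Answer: 78354726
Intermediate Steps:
K(N) = -4 + (1 + N)*(-1 + N) (K(N) = -4 + (N + 1)*(N - 1) = -4 + (1 + N)*(-1 + N))
Z(d, v) = d
t(u, X) = -5 + u (t(u, X) = (-5 + (u - u)**2) + u = (-5 + 0**2) + u = (-5 + 0) + u = -5 + u)
(a(184, 113) + 5461)*(14330 + t(97, -100)) = (-28 + 5461)*(14330 + (-5 + 97)) = 5433*(14330 + 92) = 5433*14422 = 78354726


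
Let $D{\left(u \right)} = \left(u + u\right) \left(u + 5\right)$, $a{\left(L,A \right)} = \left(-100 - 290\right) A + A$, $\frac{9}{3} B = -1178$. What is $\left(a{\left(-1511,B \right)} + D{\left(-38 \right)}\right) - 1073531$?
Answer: $- \frac{2754827}{3} \approx -9.1828 \cdot 10^{5}$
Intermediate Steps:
$B = - \frac{1178}{3}$ ($B = \frac{1}{3} \left(-1178\right) = - \frac{1178}{3} \approx -392.67$)
$a{\left(L,A \right)} = - 389 A$ ($a{\left(L,A \right)} = - 390 A + A = - 389 A$)
$D{\left(u \right)} = 2 u \left(5 + u\right)$
$\left(a{\left(-1511,B \right)} + D{\left(-38 \right)}\right) - 1073531 = \left(\left(-389\right) \left(- \frac{1178}{3}\right) + 2 \left(-38\right) \left(5 - 38\right)\right) - 1073531 = \left(\frac{458242}{3} + 2 \left(-38\right) \left(-33\right)\right) - 1073531 = \left(\frac{458242}{3} + 2508\right) - 1073531 = \frac{465766}{3} - 1073531 = - \frac{2754827}{3}$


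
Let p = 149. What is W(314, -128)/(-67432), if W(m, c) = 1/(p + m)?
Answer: -1/31221016 ≈ -3.2030e-8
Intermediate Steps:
W(m, c) = 1/(149 + m)
W(314, -128)/(-67432) = 1/((149 + 314)*(-67432)) = -1/67432/463 = (1/463)*(-1/67432) = -1/31221016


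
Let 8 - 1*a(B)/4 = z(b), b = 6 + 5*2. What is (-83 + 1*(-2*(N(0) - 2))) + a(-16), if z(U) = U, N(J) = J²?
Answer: -111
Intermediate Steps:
b = 16 (b = 6 + 10 = 16)
a(B) = -32 (a(B) = 32 - 4*16 = 32 - 64 = -32)
(-83 + 1*(-2*(N(0) - 2))) + a(-16) = (-83 + 1*(-2*(0² - 2))) - 32 = (-83 + 1*(-2*(0 - 2))) - 32 = (-83 + 1*(-2*(-2))) - 32 = (-83 + 1*4) - 32 = (-83 + 4) - 32 = -79 - 32 = -111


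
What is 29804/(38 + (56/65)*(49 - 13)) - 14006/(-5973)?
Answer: 5817042448/13397439 ≈ 434.19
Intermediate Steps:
29804/(38 + (56/65)*(49 - 13)) - 14006/(-5973) = 29804/(38 + (56*(1/65))*36) - 14006*(-1/5973) = 29804/(38 + (56/65)*36) + 14006/5973 = 29804/(38 + 2016/65) + 14006/5973 = 29804/(4486/65) + 14006/5973 = 29804*(65/4486) + 14006/5973 = 968630/2243 + 14006/5973 = 5817042448/13397439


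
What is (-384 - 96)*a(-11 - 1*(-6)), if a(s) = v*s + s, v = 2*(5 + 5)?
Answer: 50400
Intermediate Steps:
v = 20 (v = 2*10 = 20)
a(s) = 21*s (a(s) = 20*s + s = 21*s)
(-384 - 96)*a(-11 - 1*(-6)) = (-384 - 96)*(21*(-11 - 1*(-6))) = -10080*(-11 + 6) = -10080*(-5) = -480*(-105) = 50400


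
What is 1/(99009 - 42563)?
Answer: 1/56446 ≈ 1.7716e-5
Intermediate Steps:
1/(99009 - 42563) = 1/56446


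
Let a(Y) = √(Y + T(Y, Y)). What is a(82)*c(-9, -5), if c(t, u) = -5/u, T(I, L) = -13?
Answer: √69 ≈ 8.3066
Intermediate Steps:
a(Y) = √(-13 + Y) (a(Y) = √(Y - 13) = √(-13 + Y))
a(82)*c(-9, -5) = √(-13 + 82)*(-5/(-5)) = √69*(-5*(-⅕)) = √69*1 = √69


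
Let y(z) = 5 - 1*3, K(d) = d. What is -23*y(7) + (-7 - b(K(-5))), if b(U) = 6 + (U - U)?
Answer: -59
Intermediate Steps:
y(z) = 2 (y(z) = 5 - 3 = 2)
b(U) = 6 (b(U) = 6 + 0 = 6)
-23*y(7) + (-7 - b(K(-5))) = -23*2 + (-7 - 1*6) = -46 + (-7 - 6) = -46 - 13 = -59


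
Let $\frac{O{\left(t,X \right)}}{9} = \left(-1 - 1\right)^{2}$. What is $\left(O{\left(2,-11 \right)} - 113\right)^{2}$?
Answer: $5929$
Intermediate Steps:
$O{\left(t,X \right)} = 36$ ($O{\left(t,X \right)} = 9 \left(-1 - 1\right)^{2} = 9 \left(-2\right)^{2} = 9 \cdot 4 = 36$)
$\left(O{\left(2,-11 \right)} - 113\right)^{2} = \left(36 - 113\right)^{2} = \left(-77\right)^{2} = 5929$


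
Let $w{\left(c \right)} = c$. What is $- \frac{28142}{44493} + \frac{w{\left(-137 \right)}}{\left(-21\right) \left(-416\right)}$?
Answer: $- \frac{83981351}{129563616} \approx -0.64819$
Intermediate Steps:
$- \frac{28142}{44493} + \frac{w{\left(-137 \right)}}{\left(-21\right) \left(-416\right)} = - \frac{28142}{44493} - \frac{137}{\left(-21\right) \left(-416\right)} = \left(-28142\right) \frac{1}{44493} - \frac{137}{8736} = - \frac{28142}{44493} - \frac{137}{8736} = - \frac{83981351}{129563616}$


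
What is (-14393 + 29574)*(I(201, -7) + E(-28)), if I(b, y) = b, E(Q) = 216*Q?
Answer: -88763307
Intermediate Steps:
(-14393 + 29574)*(I(201, -7) + E(-28)) = (-14393 + 29574)*(201 + 216*(-28)) = 15181*(201 - 6048) = 15181*(-5847) = -88763307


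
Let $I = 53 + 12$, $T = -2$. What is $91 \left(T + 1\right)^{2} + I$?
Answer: $156$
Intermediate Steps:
$I = 65$
$91 \left(T + 1\right)^{2} + I = 91 \left(-2 + 1\right)^{2} + 65 = 91 \left(-1\right)^{2} + 65 = 91 \cdot 1 + 65 = 91 + 65 = 156$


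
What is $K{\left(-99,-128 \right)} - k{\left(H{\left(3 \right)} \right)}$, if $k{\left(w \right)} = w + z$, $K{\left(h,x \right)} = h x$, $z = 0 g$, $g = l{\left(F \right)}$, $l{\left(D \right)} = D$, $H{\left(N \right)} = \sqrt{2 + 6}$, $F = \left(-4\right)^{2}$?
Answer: $12672 - 2 \sqrt{2} \approx 12669.0$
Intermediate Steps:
$F = 16$
$H{\left(N \right)} = 2 \sqrt{2}$ ($H{\left(N \right)} = \sqrt{8} = 2 \sqrt{2}$)
$g = 16$
$z = 0$ ($z = 0 \cdot 16 = 0$)
$k{\left(w \right)} = w$ ($k{\left(w \right)} = w + 0 = w$)
$K{\left(-99,-128 \right)} - k{\left(H{\left(3 \right)} \right)} = \left(-99\right) \left(-128\right) - 2 \sqrt{2} = 12672 - 2 \sqrt{2}$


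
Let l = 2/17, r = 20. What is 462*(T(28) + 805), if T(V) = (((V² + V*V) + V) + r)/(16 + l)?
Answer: 57297702/137 ≈ 4.1823e+5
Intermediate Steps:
l = 2/17 (l = 2*(1/17) = 2/17 ≈ 0.11765)
T(V) = 170/137 + 17*V²/137 + 17*V/274 (T(V) = (((V² + V*V) + V) + 20)/(16 + 2/17) = (((V² + V²) + V) + 20)/(274/17) = ((2*V² + V) + 20)*(17/274) = ((V + 2*V²) + 20)*(17/274) = (20 + V + 2*V²)*(17/274) = 170/137 + 17*V²/137 + 17*V/274)
462*(T(28) + 805) = 462*((170/137 + (17/137)*28² + (17/274)*28) + 805) = 462*((170/137 + (17/137)*784 + 238/137) + 805) = 462*((170/137 + 13328/137 + 238/137) + 805) = 462*(13736/137 + 805) = 462*(124021/137) = 57297702/137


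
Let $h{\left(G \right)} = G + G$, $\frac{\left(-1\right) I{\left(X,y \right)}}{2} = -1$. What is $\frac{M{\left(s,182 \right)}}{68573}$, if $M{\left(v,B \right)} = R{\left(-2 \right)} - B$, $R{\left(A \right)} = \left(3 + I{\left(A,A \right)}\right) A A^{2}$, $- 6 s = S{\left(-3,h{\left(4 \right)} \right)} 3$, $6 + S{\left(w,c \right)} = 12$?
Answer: $- \frac{222}{68573} \approx -0.0032374$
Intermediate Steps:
$I{\left(X,y \right)} = 2$ ($I{\left(X,y \right)} = \left(-2\right) \left(-1\right) = 2$)
$h{\left(G \right)} = 2 G$
$S{\left(w,c \right)} = 6$ ($S{\left(w,c \right)} = -6 + 12 = 6$)
$s = -3$ ($s = - \frac{6 \cdot 3}{6} = \left(- \frac{1}{6}\right) 18 = -3$)
$R{\left(A \right)} = 5 A^{3}$ ($R{\left(A \right)} = \left(3 + 2\right) A A^{2} = 5 A^{3}$)
$M{\left(v,B \right)} = -40 - B$ ($M{\left(v,B \right)} = 5 \left(-2\right)^{3} - B = 5 \left(-8\right) - B = -40 - B$)
$\frac{M{\left(s,182 \right)}}{68573} = \frac{-40 - 182}{68573} = \left(-40 - 182\right) \frac{1}{68573} = \left(-222\right) \frac{1}{68573} = - \frac{222}{68573}$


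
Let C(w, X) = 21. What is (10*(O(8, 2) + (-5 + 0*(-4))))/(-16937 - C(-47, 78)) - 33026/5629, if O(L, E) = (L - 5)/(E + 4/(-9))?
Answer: -3919174121/668196074 ≈ -5.8653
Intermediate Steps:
O(L, E) = (-5 + L)/(-4/9 + E) (O(L, E) = (-5 + L)/(E + 4*(-1/9)) = (-5 + L)/(E - 4/9) = (-5 + L)/(-4/9 + E))
(10*(O(8, 2) + (-5 + 0*(-4))))/(-16937 - C(-47, 78)) - 33026/5629 = (10*(9*(-5 + 8)/(-4 + 9*2) + (-5 + 0*(-4))))/(-16937 - 1*21) - 33026/5629 = (10*(9*3/(-4 + 18) + (-5 + 0)))/(-16937 - 21) - 33026*1/5629 = (10*(9*3/14 - 5))/(-16958) - 33026/5629 = (10*(9*(1/14)*3 - 5))*(-1/16958) - 33026/5629 = (10*(27/14 - 5))*(-1/16958) - 33026/5629 = (10*(-43/14))*(-1/16958) - 33026/5629 = -215/7*(-1/16958) - 33026/5629 = 215/118706 - 33026/5629 = -3919174121/668196074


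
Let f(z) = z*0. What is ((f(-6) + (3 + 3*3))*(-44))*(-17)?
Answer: 8976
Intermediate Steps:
f(z) = 0
((f(-6) + (3 + 3*3))*(-44))*(-17) = ((0 + (3 + 3*3))*(-44))*(-17) = ((0 + (3 + 9))*(-44))*(-17) = ((0 + 12)*(-44))*(-17) = (12*(-44))*(-17) = -528*(-17) = 8976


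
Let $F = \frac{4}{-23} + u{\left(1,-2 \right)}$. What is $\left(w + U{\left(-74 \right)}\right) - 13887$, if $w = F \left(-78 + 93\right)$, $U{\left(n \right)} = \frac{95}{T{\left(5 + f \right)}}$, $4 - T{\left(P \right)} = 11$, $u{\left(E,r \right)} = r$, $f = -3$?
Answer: $- \frac{2243242}{161} \approx -13933.0$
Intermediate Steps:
$F = - \frac{50}{23}$ ($F = \frac{4}{-23} - 2 = 4 \left(- \frac{1}{23}\right) - 2 = - \frac{4}{23} - 2 = - \frac{50}{23} \approx -2.1739$)
$T{\left(P \right)} = -7$ ($T{\left(P \right)} = 4 - 11 = -7$)
$U{\left(n \right)} = - \frac{95}{7}$ ($U{\left(n \right)} = \frac{95}{-7} = 95 \left(- \frac{1}{7}\right) = - \frac{95}{7}$)
$w = - \frac{750}{23}$ ($w = - \frac{50 \left(-78 + 93\right)}{23} = \left(- \frac{50}{23}\right) 15 = - \frac{750}{23} \approx -32.609$)
$\left(w + U{\left(-74 \right)}\right) - 13887 = \left(- \frac{750}{23} - \frac{95}{7}\right) - 13887 = - \frac{7435}{161} - 13887 = - \frac{2243242}{161}$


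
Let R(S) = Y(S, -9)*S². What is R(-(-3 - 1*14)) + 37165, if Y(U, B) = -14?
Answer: 33119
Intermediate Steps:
R(S) = -14*S²
R(-(-3 - 1*14)) + 37165 = -14*(-3 - 1*14)² + 37165 = -14*(-3 - 14)² + 37165 = -14*(-1*(-17))² + 37165 = -14*17² + 37165 = -14*289 + 37165 = -4046 + 37165 = 33119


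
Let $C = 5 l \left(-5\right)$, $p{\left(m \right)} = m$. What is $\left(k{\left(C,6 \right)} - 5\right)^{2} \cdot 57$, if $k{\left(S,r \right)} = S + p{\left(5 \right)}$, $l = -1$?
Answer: $35625$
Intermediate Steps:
$C = 25$ ($C = 5 \left(-1\right) \left(-5\right) = \left(-5\right) \left(-5\right) = 25$)
$k{\left(S,r \right)} = 5 + S$ ($k{\left(S,r \right)} = S + 5 = 5 + S$)
$\left(k{\left(C,6 \right)} - 5\right)^{2} \cdot 57 = \left(\left(5 + 25\right) - 5\right)^{2} \cdot 57 = \left(30 - 5\right)^{2} \cdot 57 = 25^{2} \cdot 57 = 625 \cdot 57 = 35625$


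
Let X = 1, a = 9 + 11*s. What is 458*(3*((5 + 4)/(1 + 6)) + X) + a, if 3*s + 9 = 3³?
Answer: 16097/7 ≈ 2299.6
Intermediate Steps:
s = 6 (s = -3 + (⅓)*3³ = -3 + (⅓)*27 = -3 + 9 = 6)
a = 75 (a = 9 + 11*6 = 9 + 66 = 75)
458*(3*((5 + 4)/(1 + 6)) + X) + a = 458*(3*((5 + 4)/(1 + 6)) + 1) + 75 = 458*(3*(9/7) + 1) + 75 = 458*(27/7 + 1) + 75 = 458*(34/7) + 75 = 15572/7 + 75 = 16097/7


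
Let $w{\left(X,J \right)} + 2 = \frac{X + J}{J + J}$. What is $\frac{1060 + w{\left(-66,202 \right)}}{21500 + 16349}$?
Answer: $\frac{106892}{3822749} \approx 0.027962$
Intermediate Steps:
$w{\left(X,J \right)} = -2 + \frac{J + X}{2 J}$ ($w{\left(X,J \right)} = -2 + \frac{X + J}{J + J} = -2 + \frac{J + X}{2 J}$)
$\frac{1060 + w{\left(-66,202 \right)}}{21500 + 16349} = \frac{1060 + \frac{-66 - 606}{2 \cdot 202}}{21500 + 16349} = \frac{1060 + \frac{1}{2} \cdot \frac{1}{202} \left(-66 - 606\right)}{37849} = \left(1060 + \frac{1}{2} \cdot \frac{1}{202} \left(-672\right)\right) \frac{1}{37849} = \left(1060 - \frac{168}{101}\right) \frac{1}{37849} = \frac{106892}{101} \cdot \frac{1}{37849} = \frac{106892}{3822749}$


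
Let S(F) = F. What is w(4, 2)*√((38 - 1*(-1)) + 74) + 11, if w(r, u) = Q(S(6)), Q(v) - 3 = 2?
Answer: 11 + 5*√113 ≈ 64.151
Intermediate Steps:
Q(v) = 5 (Q(v) = 3 + 2 = 5)
w(r, u) = 5
w(4, 2)*√((38 - 1*(-1)) + 74) + 11 = 5*√((38 - 1*(-1)) + 74) + 11 = 5*√((38 + 1) + 74) + 11 = 5*√(39 + 74) + 11 = 5*√113 + 11 = 11 + 5*√113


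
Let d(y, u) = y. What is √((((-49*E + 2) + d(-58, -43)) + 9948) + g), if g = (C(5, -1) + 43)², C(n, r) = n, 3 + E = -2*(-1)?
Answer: √12245 ≈ 110.66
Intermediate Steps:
E = -1 (E = -3 - 2*(-1) = -3 + 2 = -1)
g = 2304 (g = (5 + 43)² = 48² = 2304)
√((((-49*E + 2) + d(-58, -43)) + 9948) + g) = √((((-49*(-1) + 2) - 58) + 9948) + 2304) = √((((49 + 2) - 58) + 9948) + 2304) = √(((51 - 58) + 9948) + 2304) = √((-7 + 9948) + 2304) = √(9941 + 2304) = √12245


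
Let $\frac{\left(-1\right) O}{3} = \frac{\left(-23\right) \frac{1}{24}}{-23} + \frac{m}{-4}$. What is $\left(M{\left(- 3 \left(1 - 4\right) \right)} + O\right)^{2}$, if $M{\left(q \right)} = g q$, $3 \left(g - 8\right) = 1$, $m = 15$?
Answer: $\frac{474721}{64} \approx 7417.5$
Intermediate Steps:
$g = \frac{25}{3}$ ($g = 8 + \frac{1}{3} \cdot 1 = 8 + \frac{1}{3} = \frac{25}{3} \approx 8.3333$)
$M{\left(q \right)} = \frac{25 q}{3}$
$O = \frac{89}{8}$ ($O = - 3 \left(\frac{\left(-23\right) \frac{1}{24}}{-23} + \frac{15}{-4}\right) = - 3 \left(\left(-23\right) \frac{1}{24} \left(- \frac{1}{23}\right) + 15 \left(- \frac{1}{4}\right)\right) = - 3 \left(\left(- \frac{23}{24}\right) \left(- \frac{1}{23}\right) - \frac{15}{4}\right) = - 3 \left(\frac{1}{24} - \frac{15}{4}\right) = \left(-3\right) \left(- \frac{89}{24}\right) = \frac{89}{8} \approx 11.125$)
$\left(M{\left(- 3 \left(1 - 4\right) \right)} + O\right)^{2} = \left(\frac{25 \left(- 3 \left(1 - 4\right)\right)}{3} + \frac{89}{8}\right)^{2} = \left(\frac{25 \left(\left(-3\right) \left(-3\right)\right)}{3} + \frac{89}{8}\right)^{2} = \left(\frac{25}{3} \cdot 9 + \frac{89}{8}\right)^{2} = \left(75 + \frac{89}{8}\right)^{2} = \left(\frac{689}{8}\right)^{2} = \frac{474721}{64}$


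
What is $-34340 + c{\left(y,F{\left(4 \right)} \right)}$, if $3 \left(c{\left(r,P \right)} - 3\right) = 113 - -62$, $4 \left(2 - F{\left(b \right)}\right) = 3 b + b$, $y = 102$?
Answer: $- \frac{102836}{3} \approx -34279.0$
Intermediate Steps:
$F{\left(b \right)} = 2 - b$ ($F{\left(b \right)} = 2 - \frac{3 b + b}{4} = 2 - \frac{4 b}{4} = 2 - b$)
$c{\left(r,P \right)} = \frac{184}{3}$ ($c{\left(r,P \right)} = 3 + \frac{113 - -62}{3} = 3 + \frac{113 + 62}{3} = 3 + \frac{1}{3} \cdot 175 = 3 + \frac{175}{3} = \frac{184}{3}$)
$-34340 + c{\left(y,F{\left(4 \right)} \right)} = -34340 + \frac{184}{3} = - \frac{102836}{3}$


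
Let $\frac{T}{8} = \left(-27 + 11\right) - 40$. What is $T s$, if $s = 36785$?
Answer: $-16479680$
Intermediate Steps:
$T = -448$ ($T = 8 \left(\left(-27 + 11\right) - 40\right) = 8 \left(-16 - 40\right) = 8 \left(-56\right) = -448$)
$T s = \left(-448\right) 36785 = -16479680$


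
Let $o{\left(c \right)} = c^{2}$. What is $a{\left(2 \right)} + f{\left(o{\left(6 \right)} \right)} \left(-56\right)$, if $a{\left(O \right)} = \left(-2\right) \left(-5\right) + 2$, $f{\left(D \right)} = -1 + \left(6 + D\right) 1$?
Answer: $-2284$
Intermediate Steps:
$f{\left(D \right)} = 5 + D$ ($f{\left(D \right)} = -1 + \left(6 + D\right) = 5 + D$)
$a{\left(O \right)} = 12$ ($a{\left(O \right)} = 10 + 2 = 12$)
$a{\left(2 \right)} + f{\left(o{\left(6 \right)} \right)} \left(-56\right) = 12 + \left(5 + 6^{2}\right) \left(-56\right) = 12 + \left(5 + 36\right) \left(-56\right) = 12 + 41 \left(-56\right) = 12 - 2296 = -2284$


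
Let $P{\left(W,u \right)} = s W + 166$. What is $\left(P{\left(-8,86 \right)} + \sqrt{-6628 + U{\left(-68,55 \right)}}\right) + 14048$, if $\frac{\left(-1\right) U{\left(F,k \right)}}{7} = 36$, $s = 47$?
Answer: $13838 + 4 i \sqrt{430} \approx 13838.0 + 82.946 i$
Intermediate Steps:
$U{\left(F,k \right)} = -252$ ($U{\left(F,k \right)} = \left(-7\right) 36 = -252$)
$P{\left(W,u \right)} = 166 + 47 W$ ($P{\left(W,u \right)} = 47 W + 166 = 166 + 47 W$)
$\left(P{\left(-8,86 \right)} + \sqrt{-6628 + U{\left(-68,55 \right)}}\right) + 14048 = \left(\left(166 + 47 \left(-8\right)\right) + \sqrt{-6628 - 252}\right) + 14048 = \left(\left(166 - 376\right) + \sqrt{-6880}\right) + 14048 = \left(-210 + 4 i \sqrt{430}\right) + 14048 = 13838 + 4 i \sqrt{430}$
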